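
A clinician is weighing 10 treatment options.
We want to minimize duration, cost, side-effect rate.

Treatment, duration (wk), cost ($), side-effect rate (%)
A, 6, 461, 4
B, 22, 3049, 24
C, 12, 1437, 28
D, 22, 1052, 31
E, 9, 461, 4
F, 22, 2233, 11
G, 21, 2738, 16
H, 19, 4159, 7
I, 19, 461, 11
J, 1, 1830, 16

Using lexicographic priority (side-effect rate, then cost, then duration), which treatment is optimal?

A

First minimize side-effect rate: best is 4, kept {A, E}.
Then minimize cost: best is 461, kept {A, E}.
Then minimize duration: best is 6, kept {A}.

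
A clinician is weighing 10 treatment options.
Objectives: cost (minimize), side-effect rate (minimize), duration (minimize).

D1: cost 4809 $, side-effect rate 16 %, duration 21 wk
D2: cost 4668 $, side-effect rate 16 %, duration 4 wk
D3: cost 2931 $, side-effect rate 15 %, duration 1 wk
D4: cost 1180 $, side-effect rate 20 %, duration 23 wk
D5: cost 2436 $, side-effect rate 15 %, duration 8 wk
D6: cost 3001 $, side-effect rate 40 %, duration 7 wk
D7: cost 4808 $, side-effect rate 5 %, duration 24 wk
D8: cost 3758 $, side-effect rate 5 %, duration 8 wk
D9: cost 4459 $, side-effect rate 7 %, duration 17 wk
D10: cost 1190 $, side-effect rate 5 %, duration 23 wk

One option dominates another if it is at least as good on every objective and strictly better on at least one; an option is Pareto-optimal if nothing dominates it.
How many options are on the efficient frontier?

5

D1: dominated by D2 (cost 4668≤4809, side-effect rate 16≤16, duration 4≤21).
D2: dominated by D3 (cost 2931≤4668, side-effect rate 15≤16, duration 1≤4).
D3: not dominated (best duration).
D4: not dominated (best cost).
D5: not dominated.
D6: dominated by D3 (cost 2931≤3001, side-effect rate 15≤40, duration 1≤7).
D7: dominated by D8 (cost 3758≤4808, side-effect rate 5≤5, duration 8≤24).
D8: not dominated.
D9: dominated by D8 (cost 3758≤4459, side-effect rate 5≤7, duration 8≤17).
D10: not dominated.
Pareto-optimal: D3, D4, D5, D8, D10 → 5.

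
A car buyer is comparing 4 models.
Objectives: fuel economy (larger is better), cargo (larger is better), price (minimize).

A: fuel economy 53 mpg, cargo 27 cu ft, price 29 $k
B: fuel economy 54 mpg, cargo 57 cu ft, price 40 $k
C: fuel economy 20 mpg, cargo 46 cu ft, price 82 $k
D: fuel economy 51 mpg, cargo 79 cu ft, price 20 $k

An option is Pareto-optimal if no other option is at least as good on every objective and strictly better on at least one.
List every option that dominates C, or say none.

B, D

B: fuel economy 54≥20, cargo 57≥46, price 40≤82 — dominates C.
D: fuel economy 51≥20, cargo 79≥46, price 20≤82 — dominates C.
Others (A) are each worse than C on at least one objective.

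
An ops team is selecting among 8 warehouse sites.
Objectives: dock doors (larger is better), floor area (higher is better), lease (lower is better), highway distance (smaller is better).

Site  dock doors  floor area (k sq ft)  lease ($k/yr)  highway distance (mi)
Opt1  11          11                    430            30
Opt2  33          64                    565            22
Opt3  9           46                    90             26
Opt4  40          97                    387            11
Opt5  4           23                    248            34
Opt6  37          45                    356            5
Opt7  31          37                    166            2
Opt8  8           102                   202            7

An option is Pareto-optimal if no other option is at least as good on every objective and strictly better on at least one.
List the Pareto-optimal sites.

Opt1: dominated by Opt4 (dock doors 40≥11, floor area 97≥11, lease 387≤430, highway distance 11≤30).
Opt2: dominated by Opt4 (dock doors 40≥33, floor area 97≥64, lease 387≤565, highway distance 11≤22).
Opt3: not dominated (best lease).
Opt4: not dominated (best dock doors).
Opt5: dominated by Opt3 (dock doors 9≥4, floor area 46≥23, lease 90≤248, highway distance 26≤34).
Opt6: not dominated.
Opt7: not dominated (best highway distance).
Opt8: not dominated (best floor area).

Opt3, Opt4, Opt6, Opt7, Opt8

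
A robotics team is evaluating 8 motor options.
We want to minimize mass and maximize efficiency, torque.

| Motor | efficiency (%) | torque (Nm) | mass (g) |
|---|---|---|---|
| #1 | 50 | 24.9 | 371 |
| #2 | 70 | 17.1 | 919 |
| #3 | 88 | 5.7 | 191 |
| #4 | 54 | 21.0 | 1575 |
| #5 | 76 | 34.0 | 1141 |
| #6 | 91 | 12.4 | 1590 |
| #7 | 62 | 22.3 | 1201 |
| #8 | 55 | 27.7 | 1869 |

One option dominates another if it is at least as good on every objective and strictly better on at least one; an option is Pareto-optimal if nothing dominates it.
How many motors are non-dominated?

5

#1: not dominated.
#2: not dominated.
#3: not dominated (best mass).
#4: dominated by #5 (efficiency 76≥54, torque 34.0≥21.0, mass 1141≤1575).
#5: not dominated (best torque).
#6: not dominated (best efficiency).
#7: dominated by #5 (efficiency 76≥62, torque 34.0≥22.3, mass 1141≤1201).
#8: dominated by #5 (efficiency 76≥55, torque 34.0≥27.7, mass 1141≤1869).
Pareto-optimal: #1, #2, #3, #5, #6 → 5.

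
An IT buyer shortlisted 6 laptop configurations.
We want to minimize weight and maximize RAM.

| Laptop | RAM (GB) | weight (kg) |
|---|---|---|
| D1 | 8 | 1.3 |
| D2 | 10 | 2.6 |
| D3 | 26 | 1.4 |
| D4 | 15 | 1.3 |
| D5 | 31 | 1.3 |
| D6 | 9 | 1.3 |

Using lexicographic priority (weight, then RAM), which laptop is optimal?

First minimize weight: best is 1.3, kept {D1, D4, D5, D6}.
Then maximize RAM: best is 31, kept {D5}.

D5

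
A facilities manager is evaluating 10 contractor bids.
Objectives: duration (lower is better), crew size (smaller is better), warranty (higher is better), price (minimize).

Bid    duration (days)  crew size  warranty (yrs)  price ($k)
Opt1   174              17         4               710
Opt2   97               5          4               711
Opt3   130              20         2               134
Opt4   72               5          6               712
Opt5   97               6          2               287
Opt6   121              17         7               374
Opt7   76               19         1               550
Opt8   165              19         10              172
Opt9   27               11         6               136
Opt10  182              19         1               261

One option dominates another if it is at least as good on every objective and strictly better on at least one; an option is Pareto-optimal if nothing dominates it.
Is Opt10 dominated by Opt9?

Opt9 vs Opt10: duration 27≤182, crew size 11≤19, warranty 6≥1, price 136≤261 — Opt9 is at least as good on every objective with at least one strict improvement.

Yes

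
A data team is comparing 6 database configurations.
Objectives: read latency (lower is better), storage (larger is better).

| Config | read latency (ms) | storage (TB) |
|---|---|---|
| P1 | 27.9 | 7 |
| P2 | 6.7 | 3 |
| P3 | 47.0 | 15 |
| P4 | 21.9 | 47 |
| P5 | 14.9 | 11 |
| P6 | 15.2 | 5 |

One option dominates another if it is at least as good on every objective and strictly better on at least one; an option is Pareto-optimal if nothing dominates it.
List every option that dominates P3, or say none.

P4: read latency 21.9≤47.0, storage 47≥15 — dominates P3.
Others (P1, P2, P5, P6) are each worse than P3 on at least one objective.

P4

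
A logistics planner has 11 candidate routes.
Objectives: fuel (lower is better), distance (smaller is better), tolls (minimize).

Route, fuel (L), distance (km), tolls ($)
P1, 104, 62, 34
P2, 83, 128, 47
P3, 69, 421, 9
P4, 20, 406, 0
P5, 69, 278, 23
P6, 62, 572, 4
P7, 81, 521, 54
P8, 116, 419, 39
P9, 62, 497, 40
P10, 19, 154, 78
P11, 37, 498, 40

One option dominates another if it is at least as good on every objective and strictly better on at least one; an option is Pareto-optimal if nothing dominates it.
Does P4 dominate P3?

P4 vs P3: fuel 20≤69, distance 406≤421, tolls 0≤9 — P4 is at least as good on every objective with at least one strict improvement.

Yes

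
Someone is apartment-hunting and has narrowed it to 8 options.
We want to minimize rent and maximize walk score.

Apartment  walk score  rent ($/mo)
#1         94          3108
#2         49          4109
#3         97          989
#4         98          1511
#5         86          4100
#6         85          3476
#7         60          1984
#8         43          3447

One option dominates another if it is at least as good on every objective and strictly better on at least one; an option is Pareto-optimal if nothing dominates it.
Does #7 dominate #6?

#7 vs #6: #7 is worse on walk score (60 vs 85), so it does not dominate #6.

No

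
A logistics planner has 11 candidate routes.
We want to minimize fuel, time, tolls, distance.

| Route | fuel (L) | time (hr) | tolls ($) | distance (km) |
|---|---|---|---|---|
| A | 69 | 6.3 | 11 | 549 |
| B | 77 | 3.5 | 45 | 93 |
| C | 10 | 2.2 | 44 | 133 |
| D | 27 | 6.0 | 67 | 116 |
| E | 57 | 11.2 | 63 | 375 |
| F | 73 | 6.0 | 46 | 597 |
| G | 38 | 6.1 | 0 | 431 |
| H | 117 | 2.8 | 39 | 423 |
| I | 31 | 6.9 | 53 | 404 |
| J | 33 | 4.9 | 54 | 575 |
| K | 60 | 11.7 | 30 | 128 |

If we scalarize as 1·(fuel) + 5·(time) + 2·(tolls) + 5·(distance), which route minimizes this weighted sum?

B

A: 1·69 + 5·6.3 + 2·11 + 5·549 = 2867.5
B: 1·77 + 5·3.5 + 2·45 + 5·93 = 649.5
C: 1·10 + 5·2.2 + 2·44 + 5·133 = 774.0
D: 1·27 + 5·6.0 + 2·67 + 5·116 = 771.0
E: 1·57 + 5·11.2 + 2·63 + 5·375 = 2114.0
F: 1·73 + 5·6.0 + 2·46 + 5·597 = 3180.0
G: 1·38 + 5·6.1 + 2·0 + 5·431 = 2223.5
H: 1·117 + 5·2.8 + 2·39 + 5·423 = 2324.0
I: 1·31 + 5·6.9 + 2·53 + 5·404 = 2191.5
J: 1·33 + 5·4.9 + 2·54 + 5·575 = 3040.5
K: 1·60 + 5·11.7 + 2·30 + 5·128 = 818.5
Lowest: B at 649.5.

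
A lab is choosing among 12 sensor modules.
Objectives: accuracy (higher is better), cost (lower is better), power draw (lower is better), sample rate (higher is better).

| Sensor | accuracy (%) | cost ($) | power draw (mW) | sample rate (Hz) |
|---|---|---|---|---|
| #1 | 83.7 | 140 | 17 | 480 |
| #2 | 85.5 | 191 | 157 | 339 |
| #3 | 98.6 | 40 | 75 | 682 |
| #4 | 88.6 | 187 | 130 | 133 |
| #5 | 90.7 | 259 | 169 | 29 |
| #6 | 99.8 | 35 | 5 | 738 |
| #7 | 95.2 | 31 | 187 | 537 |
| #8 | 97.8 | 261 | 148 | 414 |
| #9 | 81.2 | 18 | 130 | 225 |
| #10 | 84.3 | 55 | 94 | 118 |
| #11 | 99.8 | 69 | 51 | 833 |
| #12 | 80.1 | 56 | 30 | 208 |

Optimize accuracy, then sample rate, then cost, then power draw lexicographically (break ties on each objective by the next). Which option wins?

#11

First maximize accuracy: best is 99.8, kept {#6, #11}.
Then maximize sample rate: best is 833, kept {#11}.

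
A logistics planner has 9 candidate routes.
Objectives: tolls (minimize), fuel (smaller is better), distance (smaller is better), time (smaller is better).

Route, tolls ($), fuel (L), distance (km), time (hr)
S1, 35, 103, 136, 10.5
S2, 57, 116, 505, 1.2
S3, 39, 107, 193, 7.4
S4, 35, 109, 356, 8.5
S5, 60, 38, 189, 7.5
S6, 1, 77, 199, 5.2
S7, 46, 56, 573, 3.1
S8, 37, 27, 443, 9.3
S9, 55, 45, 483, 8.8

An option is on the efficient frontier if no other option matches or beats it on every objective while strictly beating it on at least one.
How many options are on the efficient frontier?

S1: not dominated (best distance).
S2: not dominated (best time).
S3: not dominated.
S4: dominated by S6 (tolls 1≤35, fuel 77≤109, distance 199≤356, time 5.2≤8.5).
S5: not dominated.
S6: not dominated (best tolls).
S7: not dominated.
S8: not dominated (best fuel).
S9: not dominated.
Pareto-optimal: S1, S2, S3, S5, S6, S7, S8, S9 → 8.

8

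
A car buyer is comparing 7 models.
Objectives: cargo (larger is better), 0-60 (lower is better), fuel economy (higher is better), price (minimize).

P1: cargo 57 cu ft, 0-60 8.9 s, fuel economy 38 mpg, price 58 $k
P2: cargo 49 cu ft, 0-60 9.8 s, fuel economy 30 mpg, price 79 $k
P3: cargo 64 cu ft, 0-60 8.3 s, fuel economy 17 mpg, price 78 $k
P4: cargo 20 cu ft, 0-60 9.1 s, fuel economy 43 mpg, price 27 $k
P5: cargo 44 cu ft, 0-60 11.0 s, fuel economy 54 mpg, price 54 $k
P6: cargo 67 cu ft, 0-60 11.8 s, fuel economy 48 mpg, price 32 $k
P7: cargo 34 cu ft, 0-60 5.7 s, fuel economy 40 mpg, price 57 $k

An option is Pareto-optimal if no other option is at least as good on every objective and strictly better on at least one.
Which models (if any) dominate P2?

P1: cargo 57≥49, 0-60 8.9≤9.8, fuel economy 38≥30, price 58≤79 — dominates P2.
Others (P3, P4, P5, P6, P7) are each worse than P2 on at least one objective.

P1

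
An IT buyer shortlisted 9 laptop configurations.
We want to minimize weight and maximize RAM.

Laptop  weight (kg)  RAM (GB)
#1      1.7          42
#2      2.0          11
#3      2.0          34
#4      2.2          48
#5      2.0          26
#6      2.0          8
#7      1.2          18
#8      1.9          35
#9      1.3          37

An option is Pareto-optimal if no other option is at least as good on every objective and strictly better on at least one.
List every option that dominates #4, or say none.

#1: worse on RAM (42 vs 48).
#2: worse on RAM (11 vs 48).
#3: worse on RAM (34 vs 48).
#5: worse on RAM (26 vs 48).
#6: worse on RAM (8 vs 48).
#7: worse on RAM (18 vs 48).
#8: worse on RAM (35 vs 48).
#9: worse on RAM (37 vs 48).
No option dominates #4.

none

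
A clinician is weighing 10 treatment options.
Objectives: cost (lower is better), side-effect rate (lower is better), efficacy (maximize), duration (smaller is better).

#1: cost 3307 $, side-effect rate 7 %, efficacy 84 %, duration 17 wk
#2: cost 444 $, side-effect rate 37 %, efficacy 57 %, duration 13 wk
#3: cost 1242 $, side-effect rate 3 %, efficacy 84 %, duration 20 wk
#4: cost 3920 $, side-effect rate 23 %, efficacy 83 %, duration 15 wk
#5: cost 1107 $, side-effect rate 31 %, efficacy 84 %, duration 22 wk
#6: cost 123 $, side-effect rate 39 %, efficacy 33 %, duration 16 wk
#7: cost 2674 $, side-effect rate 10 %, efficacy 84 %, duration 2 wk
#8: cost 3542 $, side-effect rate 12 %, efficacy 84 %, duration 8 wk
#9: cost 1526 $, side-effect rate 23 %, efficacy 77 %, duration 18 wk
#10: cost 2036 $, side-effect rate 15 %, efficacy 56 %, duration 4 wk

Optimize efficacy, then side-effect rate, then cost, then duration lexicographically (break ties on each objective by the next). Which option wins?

#3

First maximize efficacy: best is 84, kept {#1, #3, #5, #7, #8}.
Then minimize side-effect rate: best is 3, kept {#3}.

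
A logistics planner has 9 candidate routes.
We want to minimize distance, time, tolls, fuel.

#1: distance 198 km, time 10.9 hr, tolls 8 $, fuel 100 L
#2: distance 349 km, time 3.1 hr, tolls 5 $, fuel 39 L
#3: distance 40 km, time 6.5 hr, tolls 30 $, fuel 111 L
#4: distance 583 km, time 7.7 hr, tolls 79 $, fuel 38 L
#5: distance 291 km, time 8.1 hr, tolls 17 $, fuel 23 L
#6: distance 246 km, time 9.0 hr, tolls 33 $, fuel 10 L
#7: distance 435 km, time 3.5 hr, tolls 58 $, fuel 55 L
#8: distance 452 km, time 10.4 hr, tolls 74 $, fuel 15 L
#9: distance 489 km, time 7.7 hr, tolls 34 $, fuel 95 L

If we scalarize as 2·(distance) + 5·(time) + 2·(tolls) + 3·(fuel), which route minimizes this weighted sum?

#3

#1: 2·198 + 5·10.9 + 2·8 + 3·100 = 766.5
#2: 2·349 + 5·3.1 + 2·5 + 3·39 = 840.5
#3: 2·40 + 5·6.5 + 2·30 + 3·111 = 505.5
#4: 2·583 + 5·7.7 + 2·79 + 3·38 = 1476.5
#5: 2·291 + 5·8.1 + 2·17 + 3·23 = 725.5
#6: 2·246 + 5·9.0 + 2·33 + 3·10 = 633.0
#7: 2·435 + 5·3.5 + 2·58 + 3·55 = 1168.5
#8: 2·452 + 5·10.4 + 2·74 + 3·15 = 1149.0
#9: 2·489 + 5·7.7 + 2·34 + 3·95 = 1369.5
Lowest: #3 at 505.5.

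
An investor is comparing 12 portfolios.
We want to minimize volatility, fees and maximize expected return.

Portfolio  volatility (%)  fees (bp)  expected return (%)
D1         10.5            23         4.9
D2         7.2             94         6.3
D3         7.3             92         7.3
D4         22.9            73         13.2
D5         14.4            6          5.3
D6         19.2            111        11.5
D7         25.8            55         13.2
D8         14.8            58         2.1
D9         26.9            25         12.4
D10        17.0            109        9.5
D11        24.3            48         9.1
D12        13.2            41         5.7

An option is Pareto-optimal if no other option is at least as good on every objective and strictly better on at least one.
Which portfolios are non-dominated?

D1: not dominated.
D2: not dominated (best volatility).
D3: not dominated.
D4: not dominated.
D5: not dominated (best fees).
D6: not dominated.
D7: not dominated.
D8: dominated by D1 (volatility 10.5≤14.8, fees 23≤58, expected return 4.9≥2.1).
D9: not dominated.
D10: not dominated.
D11: not dominated.
D12: not dominated.

D1, D2, D3, D4, D5, D6, D7, D9, D10, D11, D12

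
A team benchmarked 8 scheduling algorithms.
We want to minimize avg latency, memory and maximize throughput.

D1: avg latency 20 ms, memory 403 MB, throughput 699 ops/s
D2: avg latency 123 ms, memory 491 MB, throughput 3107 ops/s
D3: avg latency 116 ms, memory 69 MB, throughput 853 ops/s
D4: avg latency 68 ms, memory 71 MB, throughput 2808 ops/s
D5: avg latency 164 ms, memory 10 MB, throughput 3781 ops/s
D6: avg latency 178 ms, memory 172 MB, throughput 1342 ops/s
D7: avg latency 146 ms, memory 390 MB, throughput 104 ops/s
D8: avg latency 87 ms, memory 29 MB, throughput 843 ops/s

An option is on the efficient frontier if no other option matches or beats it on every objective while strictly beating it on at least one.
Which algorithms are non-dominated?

D1, D2, D3, D4, D5, D8

D1: not dominated (best avg latency).
D2: not dominated.
D3: not dominated.
D4: not dominated.
D5: not dominated (best memory).
D6: dominated by D4 (avg latency 68≤178, memory 71≤172, throughput 2808≥1342).
D7: dominated by D3 (avg latency 116≤146, memory 69≤390, throughput 853≥104).
D8: not dominated.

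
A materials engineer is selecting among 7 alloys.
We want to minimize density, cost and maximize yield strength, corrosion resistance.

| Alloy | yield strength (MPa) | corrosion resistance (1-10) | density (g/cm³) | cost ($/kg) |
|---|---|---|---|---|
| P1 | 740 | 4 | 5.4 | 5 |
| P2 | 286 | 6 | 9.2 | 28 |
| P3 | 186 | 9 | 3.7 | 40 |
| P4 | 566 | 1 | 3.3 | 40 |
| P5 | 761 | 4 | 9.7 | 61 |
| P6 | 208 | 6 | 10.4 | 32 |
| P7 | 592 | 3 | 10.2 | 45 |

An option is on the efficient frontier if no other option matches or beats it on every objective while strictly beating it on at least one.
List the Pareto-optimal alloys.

P1: not dominated (best cost).
P2: not dominated.
P3: not dominated (best corrosion resistance).
P4: not dominated (best density).
P5: not dominated (best yield strength).
P6: dominated by P2 (yield strength 286≥208, corrosion resistance 6≥6, density 9.2≤10.4, cost 28≤32).
P7: dominated by P1 (yield strength 740≥592, corrosion resistance 4≥3, density 5.4≤10.2, cost 5≤45).

P1, P2, P3, P4, P5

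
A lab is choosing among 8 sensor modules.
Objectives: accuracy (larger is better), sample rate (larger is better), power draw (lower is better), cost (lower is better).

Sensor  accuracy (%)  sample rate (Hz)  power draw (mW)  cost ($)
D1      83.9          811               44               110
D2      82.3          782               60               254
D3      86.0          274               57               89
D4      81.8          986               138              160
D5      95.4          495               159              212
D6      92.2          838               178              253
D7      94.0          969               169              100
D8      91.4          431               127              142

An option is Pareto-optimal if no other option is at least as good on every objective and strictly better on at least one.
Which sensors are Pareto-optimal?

D1: not dominated (best power draw).
D2: dominated by D1 (accuracy 83.9≥82.3, sample rate 811≥782, power draw 44≤60, cost 110≤254).
D3: not dominated (best cost).
D4: not dominated (best sample rate).
D5: not dominated (best accuracy).
D6: dominated by D7 (accuracy 94.0≥92.2, sample rate 969≥838, power draw 169≤178, cost 100≤253).
D7: not dominated.
D8: not dominated.

D1, D3, D4, D5, D7, D8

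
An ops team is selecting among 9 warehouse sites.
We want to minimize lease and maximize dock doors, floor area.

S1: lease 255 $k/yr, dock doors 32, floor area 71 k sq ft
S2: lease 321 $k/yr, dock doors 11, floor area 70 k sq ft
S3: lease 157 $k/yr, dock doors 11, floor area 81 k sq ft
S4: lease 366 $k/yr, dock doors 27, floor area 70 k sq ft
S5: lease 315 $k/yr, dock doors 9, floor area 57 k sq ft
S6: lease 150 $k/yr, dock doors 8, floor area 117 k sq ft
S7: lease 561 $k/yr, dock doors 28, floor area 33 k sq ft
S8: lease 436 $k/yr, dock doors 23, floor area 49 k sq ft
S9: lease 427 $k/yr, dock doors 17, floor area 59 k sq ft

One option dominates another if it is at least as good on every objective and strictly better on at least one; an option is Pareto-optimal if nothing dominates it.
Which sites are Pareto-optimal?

S1: not dominated (best dock doors).
S2: dominated by S1 (lease 255≤321, dock doors 32≥11, floor area 71≥70).
S3: not dominated.
S4: dominated by S1 (lease 255≤366, dock doors 32≥27, floor area 71≥70).
S5: dominated by S1 (lease 255≤315, dock doors 32≥9, floor area 71≥57).
S6: not dominated (best lease).
S7: dominated by S1 (lease 255≤561, dock doors 32≥28, floor area 71≥33).
S8: dominated by S1 (lease 255≤436, dock doors 32≥23, floor area 71≥49).
S9: dominated by S1 (lease 255≤427, dock doors 32≥17, floor area 71≥59).

S1, S3, S6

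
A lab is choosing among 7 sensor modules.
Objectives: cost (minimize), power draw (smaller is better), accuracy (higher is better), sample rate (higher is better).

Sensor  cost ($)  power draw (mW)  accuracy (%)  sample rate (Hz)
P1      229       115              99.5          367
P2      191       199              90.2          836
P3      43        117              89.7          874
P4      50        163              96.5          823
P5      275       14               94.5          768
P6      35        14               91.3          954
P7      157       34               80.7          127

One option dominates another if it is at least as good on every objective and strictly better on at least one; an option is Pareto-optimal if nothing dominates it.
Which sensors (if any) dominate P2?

P6

P6: cost 35≤191, power draw 14≤199, accuracy 91.3≥90.2, sample rate 954≥836 — dominates P2.
Others (P1, P3, P4, P5, P7) are each worse than P2 on at least one objective.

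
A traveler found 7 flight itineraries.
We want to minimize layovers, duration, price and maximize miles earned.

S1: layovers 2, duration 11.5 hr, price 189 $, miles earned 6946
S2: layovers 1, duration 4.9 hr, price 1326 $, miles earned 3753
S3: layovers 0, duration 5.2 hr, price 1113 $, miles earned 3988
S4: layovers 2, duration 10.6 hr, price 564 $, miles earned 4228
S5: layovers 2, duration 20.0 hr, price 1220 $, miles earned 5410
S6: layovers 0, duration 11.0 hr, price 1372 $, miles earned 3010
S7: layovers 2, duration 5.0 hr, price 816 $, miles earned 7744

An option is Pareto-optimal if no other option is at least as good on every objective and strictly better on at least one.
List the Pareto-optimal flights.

S1: not dominated (best price).
S2: not dominated (best duration).
S3: not dominated.
S4: not dominated.
S5: dominated by S1 (layovers 2≤2, duration 11.5≤20.0, price 189≤1220, miles earned 6946≥5410).
S6: dominated by S3 (layovers 0≤0, duration 5.2≤11.0, price 1113≤1372, miles earned 3988≥3010).
S7: not dominated (best miles earned).

S1, S2, S3, S4, S7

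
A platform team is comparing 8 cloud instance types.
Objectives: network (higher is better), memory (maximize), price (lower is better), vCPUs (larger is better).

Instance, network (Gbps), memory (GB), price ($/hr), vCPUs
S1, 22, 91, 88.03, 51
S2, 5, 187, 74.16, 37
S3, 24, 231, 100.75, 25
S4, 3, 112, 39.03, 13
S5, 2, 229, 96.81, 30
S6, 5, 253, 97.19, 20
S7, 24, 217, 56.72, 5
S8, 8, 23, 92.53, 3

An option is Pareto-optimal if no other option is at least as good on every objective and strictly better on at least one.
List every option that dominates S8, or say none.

S1, S7

S1: network 22≥8, memory 91≥23, price 88.03≤92.53, vCPUs 51≥3 — dominates S8.
S7: network 24≥8, memory 217≥23, price 56.72≤92.53, vCPUs 5≥3 — dominates S8.
Others (S2, S3, S4, S5, S6) are each worse than S8 on at least one objective.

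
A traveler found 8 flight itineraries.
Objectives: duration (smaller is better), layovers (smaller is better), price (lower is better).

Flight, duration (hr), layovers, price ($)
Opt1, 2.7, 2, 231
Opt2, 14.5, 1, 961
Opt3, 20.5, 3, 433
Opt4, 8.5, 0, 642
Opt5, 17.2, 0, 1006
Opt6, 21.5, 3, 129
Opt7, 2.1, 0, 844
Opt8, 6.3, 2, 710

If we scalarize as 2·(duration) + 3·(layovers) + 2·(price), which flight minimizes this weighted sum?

Opt6

Opt1: 2·2.7 + 3·2 + 2·231 = 473.4
Opt2: 2·14.5 + 3·1 + 2·961 = 1954.0
Opt3: 2·20.5 + 3·3 + 2·433 = 916.0
Opt4: 2·8.5 + 3·0 + 2·642 = 1301.0
Opt5: 2·17.2 + 3·0 + 2·1006 = 2046.4
Opt6: 2·21.5 + 3·3 + 2·129 = 310.0
Opt7: 2·2.1 + 3·0 + 2·844 = 1692.2
Opt8: 2·6.3 + 3·2 + 2·710 = 1438.6
Lowest: Opt6 at 310.0.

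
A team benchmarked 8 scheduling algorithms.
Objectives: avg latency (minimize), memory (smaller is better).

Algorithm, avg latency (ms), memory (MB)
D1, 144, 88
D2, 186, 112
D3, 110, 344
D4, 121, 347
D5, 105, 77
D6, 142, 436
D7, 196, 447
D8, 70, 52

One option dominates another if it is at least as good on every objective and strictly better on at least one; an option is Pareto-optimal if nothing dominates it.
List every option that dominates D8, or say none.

D1: worse on avg latency (144 vs 70).
D2: worse on avg latency (186 vs 70).
D3: worse on avg latency (110 vs 70).
D4: worse on avg latency (121 vs 70).
D5: worse on avg latency (105 vs 70).
D6: worse on avg latency (142 vs 70).
D7: worse on avg latency (196 vs 70).
No option dominates D8.

none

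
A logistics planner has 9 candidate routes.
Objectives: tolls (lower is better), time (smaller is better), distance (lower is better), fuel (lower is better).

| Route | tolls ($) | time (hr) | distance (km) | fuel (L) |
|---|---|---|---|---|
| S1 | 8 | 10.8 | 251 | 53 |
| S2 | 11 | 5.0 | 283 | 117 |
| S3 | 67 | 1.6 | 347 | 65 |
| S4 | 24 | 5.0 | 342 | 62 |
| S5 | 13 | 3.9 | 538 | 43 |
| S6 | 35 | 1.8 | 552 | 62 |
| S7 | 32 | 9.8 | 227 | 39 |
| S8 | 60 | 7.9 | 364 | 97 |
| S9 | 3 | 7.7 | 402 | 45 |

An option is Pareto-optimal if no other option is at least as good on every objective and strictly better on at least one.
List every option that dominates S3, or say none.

none

S1: worse on time (10.8 vs 1.6).
S2: worse on time (5.0 vs 1.6).
S4: worse on time (5.0 vs 1.6).
S5: worse on time (3.9 vs 1.6).
S6: worse on time (1.8 vs 1.6).
S7: worse on time (9.8 vs 1.6).
S8: worse on time (7.9 vs 1.6).
S9: worse on time (7.7 vs 1.6).
No option dominates S3.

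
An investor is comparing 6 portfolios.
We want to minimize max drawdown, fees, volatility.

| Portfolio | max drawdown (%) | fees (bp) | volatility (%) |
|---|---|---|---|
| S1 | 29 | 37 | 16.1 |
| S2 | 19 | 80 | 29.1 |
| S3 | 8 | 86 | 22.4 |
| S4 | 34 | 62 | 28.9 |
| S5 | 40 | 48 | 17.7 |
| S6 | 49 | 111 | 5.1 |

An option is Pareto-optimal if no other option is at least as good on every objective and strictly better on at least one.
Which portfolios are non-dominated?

S1: not dominated (best fees).
S2: not dominated.
S3: not dominated (best max drawdown).
S4: dominated by S1 (max drawdown 29≤34, fees 37≤62, volatility 16.1≤28.9).
S5: dominated by S1 (max drawdown 29≤40, fees 37≤48, volatility 16.1≤17.7).
S6: not dominated (best volatility).

S1, S2, S3, S6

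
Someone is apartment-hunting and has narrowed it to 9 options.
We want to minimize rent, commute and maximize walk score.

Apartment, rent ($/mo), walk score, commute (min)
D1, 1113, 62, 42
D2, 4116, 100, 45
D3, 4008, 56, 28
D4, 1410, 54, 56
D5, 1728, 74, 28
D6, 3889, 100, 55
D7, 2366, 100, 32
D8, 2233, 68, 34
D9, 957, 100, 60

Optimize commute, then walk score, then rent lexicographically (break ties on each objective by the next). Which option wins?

First minimize commute: best is 28, kept {D3, D5}.
Then maximize walk score: best is 74, kept {D5}.

D5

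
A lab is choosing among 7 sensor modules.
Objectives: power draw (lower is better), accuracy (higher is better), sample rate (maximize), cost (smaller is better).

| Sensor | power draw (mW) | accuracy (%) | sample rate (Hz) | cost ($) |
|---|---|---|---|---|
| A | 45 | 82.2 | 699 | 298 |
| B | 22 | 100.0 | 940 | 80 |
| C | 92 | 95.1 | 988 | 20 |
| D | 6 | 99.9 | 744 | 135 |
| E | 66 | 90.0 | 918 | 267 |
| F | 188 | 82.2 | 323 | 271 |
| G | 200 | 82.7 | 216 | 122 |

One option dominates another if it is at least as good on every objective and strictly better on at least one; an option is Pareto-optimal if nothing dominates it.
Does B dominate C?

No

B vs C: B is worse on sample rate (940 vs 988), so it does not dominate C.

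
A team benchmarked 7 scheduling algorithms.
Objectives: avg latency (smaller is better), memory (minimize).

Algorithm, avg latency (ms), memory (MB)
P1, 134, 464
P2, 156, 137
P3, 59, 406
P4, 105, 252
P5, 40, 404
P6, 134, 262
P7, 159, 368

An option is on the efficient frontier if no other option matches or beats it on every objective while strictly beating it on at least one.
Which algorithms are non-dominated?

P2, P4, P5

P1: dominated by P3 (avg latency 59≤134, memory 406≤464).
P2: not dominated (best memory).
P3: dominated by P5 (avg latency 40≤59, memory 404≤406).
P4: not dominated.
P5: not dominated (best avg latency).
P6: dominated by P4 (avg latency 105≤134, memory 252≤262).
P7: dominated by P2 (avg latency 156≤159, memory 137≤368).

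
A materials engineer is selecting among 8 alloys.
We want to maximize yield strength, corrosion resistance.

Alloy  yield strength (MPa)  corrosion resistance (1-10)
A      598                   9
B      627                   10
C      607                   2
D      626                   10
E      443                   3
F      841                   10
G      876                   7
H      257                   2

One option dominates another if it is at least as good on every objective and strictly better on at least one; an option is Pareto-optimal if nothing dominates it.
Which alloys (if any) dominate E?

A: yield strength 598≥443, corrosion resistance 9≥3 — dominates E.
B: yield strength 627≥443, corrosion resistance 10≥3 — dominates E.
D: yield strength 626≥443, corrosion resistance 10≥3 — dominates E.
F: yield strength 841≥443, corrosion resistance 10≥3 — dominates E.
G: yield strength 876≥443, corrosion resistance 7≥3 — dominates E.
Others (C, H) are each worse than E on at least one objective.

A, B, D, F, G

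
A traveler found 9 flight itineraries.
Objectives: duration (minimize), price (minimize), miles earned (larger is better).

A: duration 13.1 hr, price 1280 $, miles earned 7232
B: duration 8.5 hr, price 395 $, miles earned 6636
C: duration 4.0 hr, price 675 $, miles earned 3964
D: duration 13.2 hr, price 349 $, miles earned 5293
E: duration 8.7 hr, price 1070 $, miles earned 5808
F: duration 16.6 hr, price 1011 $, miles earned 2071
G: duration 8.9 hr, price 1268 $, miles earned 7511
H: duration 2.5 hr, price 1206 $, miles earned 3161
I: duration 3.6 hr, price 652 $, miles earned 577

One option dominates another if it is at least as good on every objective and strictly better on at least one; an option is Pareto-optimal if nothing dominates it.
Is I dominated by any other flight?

A: worse on duration (13.1 vs 3.6).
B: worse on duration (8.5 vs 3.6).
C: worse on duration (4.0 vs 3.6).
D: worse on duration (13.2 vs 3.6).
E: worse on duration (8.7 vs 3.6).
F: worse on duration (16.6 vs 3.6).
G: worse on duration (8.9 vs 3.6).
H: worse on price (1206 vs 652).
No option is at least as good as I on every objective and strictly better on one.

No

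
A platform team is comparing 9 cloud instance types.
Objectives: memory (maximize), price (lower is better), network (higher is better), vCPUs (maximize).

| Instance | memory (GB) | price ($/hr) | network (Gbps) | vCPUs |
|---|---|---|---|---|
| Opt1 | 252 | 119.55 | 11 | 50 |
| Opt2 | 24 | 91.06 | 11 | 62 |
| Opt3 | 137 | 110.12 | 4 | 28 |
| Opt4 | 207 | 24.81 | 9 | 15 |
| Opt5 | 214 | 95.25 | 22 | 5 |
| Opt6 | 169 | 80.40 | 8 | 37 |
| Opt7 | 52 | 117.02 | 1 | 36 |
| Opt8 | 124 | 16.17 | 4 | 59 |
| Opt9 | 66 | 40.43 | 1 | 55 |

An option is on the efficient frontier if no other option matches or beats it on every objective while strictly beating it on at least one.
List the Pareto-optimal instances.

Opt1: not dominated (best memory).
Opt2: not dominated (best vCPUs).
Opt3: dominated by Opt6 (memory 169≥137, price 80.40≤110.12, network 8≥4, vCPUs 37≥28).
Opt4: not dominated.
Opt5: not dominated (best network).
Opt6: not dominated.
Opt7: dominated by Opt6 (memory 169≥52, price 80.40≤117.02, network 8≥1, vCPUs 37≥36).
Opt8: not dominated (best price).
Opt9: dominated by Opt8 (memory 124≥66, price 16.17≤40.43, network 4≥1, vCPUs 59≥55).

Opt1, Opt2, Opt4, Opt5, Opt6, Opt8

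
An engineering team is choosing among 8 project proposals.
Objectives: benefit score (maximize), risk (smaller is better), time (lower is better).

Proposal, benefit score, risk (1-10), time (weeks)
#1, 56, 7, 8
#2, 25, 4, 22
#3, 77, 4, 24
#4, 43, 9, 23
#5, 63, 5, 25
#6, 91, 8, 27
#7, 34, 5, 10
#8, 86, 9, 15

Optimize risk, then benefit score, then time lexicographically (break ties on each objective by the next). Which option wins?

#3

First minimize risk: best is 4, kept {#2, #3}.
Then maximize benefit score: best is 77, kept {#3}.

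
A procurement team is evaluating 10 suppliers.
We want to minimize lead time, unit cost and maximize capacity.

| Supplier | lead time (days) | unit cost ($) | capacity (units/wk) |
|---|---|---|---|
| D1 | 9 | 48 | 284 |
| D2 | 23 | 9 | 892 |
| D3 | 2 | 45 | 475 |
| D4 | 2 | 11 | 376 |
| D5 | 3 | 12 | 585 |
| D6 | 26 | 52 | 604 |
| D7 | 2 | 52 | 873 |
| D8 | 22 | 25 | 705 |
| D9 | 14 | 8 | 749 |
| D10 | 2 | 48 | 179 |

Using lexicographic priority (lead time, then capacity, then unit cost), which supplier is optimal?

D7

First minimize lead time: best is 2, kept {D3, D4, D7, D10}.
Then maximize capacity: best is 873, kept {D7}.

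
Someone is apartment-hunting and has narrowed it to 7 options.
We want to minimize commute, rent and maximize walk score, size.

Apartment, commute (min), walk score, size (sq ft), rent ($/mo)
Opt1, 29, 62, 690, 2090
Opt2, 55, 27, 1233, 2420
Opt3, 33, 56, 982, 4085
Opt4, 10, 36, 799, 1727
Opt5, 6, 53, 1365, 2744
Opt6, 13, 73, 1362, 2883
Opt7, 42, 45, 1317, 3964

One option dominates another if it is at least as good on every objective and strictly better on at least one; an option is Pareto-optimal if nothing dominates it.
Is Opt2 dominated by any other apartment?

No

Opt1: worse on size (690 vs 1233).
Opt3: worse on size (982 vs 1233).
Opt4: worse on size (799 vs 1233).
Opt5: worse on rent (2744 vs 2420).
Opt6: worse on rent (2883 vs 2420).
Opt7: worse on rent (3964 vs 2420).
No option is at least as good as Opt2 on every objective and strictly better on one.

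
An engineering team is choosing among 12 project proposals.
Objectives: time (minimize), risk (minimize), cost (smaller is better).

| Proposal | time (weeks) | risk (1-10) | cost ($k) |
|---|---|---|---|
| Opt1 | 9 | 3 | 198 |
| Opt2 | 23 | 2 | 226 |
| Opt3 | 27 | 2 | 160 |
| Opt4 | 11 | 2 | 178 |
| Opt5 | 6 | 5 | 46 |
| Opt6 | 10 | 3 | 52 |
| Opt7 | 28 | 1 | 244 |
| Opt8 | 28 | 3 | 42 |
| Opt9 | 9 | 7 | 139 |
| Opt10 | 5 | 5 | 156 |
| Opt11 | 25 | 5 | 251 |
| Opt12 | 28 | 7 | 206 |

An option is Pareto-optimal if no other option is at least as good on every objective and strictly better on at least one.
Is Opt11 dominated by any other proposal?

Opt1 vs Opt11: time 9≤25, risk 3≤5, cost 198≤251 — Opt1 is at least as good on every objective and strictly better on at least one, so Opt1 dominates Opt11.

Yes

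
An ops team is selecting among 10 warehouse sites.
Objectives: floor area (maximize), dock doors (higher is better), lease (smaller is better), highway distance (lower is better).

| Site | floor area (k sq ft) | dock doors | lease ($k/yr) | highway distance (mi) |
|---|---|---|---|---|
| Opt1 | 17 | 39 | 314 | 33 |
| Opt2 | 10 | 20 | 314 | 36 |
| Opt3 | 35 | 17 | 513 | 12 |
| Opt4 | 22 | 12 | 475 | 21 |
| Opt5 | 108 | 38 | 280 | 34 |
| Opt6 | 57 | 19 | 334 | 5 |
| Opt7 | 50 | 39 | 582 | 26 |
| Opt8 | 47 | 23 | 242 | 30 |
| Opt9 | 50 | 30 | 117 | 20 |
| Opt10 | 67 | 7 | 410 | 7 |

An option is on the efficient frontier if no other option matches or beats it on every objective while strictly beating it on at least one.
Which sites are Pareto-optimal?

Opt1: not dominated.
Opt2: dominated by Opt1 (floor area 17≥10, dock doors 39≥20, lease 314≤314, highway distance 33≤36).
Opt3: dominated by Opt6 (floor area 57≥35, dock doors 19≥17, lease 334≤513, highway distance 5≤12).
Opt4: dominated by Opt6 (floor area 57≥22, dock doors 19≥12, lease 334≤475, highway distance 5≤21).
Opt5: not dominated (best floor area).
Opt6: not dominated (best highway distance).
Opt7: not dominated.
Opt8: dominated by Opt9 (floor area 50≥47, dock doors 30≥23, lease 117≤242, highway distance 20≤30).
Opt9: not dominated (best lease).
Opt10: not dominated.

Opt1, Opt5, Opt6, Opt7, Opt9, Opt10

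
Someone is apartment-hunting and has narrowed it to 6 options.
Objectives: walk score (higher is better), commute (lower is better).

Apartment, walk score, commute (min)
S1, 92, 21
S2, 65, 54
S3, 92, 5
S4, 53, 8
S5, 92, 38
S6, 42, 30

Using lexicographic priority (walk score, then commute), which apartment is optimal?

First maximize walk score: best is 92, kept {S1, S3, S5}.
Then minimize commute: best is 5, kept {S3}.

S3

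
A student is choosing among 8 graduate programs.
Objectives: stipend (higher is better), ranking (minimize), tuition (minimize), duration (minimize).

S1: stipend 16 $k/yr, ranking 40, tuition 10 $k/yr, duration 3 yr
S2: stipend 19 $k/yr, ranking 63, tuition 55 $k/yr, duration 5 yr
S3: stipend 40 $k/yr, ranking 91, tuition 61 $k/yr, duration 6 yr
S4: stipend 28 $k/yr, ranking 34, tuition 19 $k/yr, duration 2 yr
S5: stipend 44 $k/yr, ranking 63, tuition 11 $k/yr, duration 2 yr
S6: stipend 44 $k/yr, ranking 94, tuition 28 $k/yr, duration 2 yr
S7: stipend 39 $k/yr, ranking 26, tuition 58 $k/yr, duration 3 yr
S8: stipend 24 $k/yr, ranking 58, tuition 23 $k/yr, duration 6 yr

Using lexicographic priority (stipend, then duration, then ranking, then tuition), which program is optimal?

First maximize stipend: best is 44, kept {S5, S6}.
Then minimize duration: best is 2, kept {S5, S6}.
Then minimize ranking: best is 63, kept {S5}.

S5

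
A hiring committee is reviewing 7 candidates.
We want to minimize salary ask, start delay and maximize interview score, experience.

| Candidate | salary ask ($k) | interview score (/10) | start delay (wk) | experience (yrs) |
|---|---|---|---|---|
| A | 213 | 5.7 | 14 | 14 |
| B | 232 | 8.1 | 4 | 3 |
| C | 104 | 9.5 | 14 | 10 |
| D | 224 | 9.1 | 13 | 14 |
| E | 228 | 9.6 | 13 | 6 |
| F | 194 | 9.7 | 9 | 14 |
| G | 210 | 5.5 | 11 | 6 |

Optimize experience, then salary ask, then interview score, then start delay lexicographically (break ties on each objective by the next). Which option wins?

F

First maximize experience: best is 14, kept {A, D, F}.
Then minimize salary ask: best is 194, kept {F}.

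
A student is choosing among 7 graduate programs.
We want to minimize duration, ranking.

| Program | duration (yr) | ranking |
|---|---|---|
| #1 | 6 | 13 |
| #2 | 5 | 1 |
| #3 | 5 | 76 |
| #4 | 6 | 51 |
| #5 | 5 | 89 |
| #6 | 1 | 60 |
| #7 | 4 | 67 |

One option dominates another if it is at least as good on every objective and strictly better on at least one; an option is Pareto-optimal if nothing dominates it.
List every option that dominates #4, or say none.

#1, #2

#1: duration 6≤6, ranking 13≤51 — dominates #4.
#2: duration 5≤6, ranking 1≤51 — dominates #4.
Others (#3, #5, #6, #7) are each worse than #4 on at least one objective.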